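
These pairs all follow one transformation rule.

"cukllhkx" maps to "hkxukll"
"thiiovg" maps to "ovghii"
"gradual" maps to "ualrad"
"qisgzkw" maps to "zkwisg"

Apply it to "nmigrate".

Looking at the pairs, the operation is to delete the first character, then move the last 3 characters to the front (rotate right by 3).
Doing the same to "nmigrate": "atemigr".
(Check on "qisgzkw": → "isgzkw" → "zkwisg" ✓)

atemigr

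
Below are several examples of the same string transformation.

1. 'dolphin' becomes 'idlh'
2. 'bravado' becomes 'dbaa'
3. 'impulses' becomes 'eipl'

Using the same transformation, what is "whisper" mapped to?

The pattern: move the last 2 characters to the front (rotate right by 2), then keep every other character starting from the first (positions 1st, 3rd, 5th, ...).
Working it through for "whisper": intermediate "erwhisp", final "ewip".
(Check on "bravado": → "dobrava" → "dbaa" ✓)

ewip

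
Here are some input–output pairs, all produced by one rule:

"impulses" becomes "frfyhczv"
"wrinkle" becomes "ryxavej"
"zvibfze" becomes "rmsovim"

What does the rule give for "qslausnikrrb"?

Rule — shift every letter 13 places forward in the alphabet (wrapping around) — i.e. ROT13, then reverse the string.
For "qslausnikrrb", step one produces "dfynhfavxeeo"; step two turns that into "oeexvafhnyfd".

oeexvafhnyfd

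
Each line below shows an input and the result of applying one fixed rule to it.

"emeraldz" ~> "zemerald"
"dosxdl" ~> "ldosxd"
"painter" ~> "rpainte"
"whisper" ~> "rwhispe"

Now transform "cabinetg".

gcabinet

In each case the input is transformed by: move the last character to the front.
For "cabinetg" the result is "gcabinet".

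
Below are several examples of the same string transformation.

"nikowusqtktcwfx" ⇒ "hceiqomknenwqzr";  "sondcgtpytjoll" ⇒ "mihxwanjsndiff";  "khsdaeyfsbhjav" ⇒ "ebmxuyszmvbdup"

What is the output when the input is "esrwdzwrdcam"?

Each output is the input with this applied: shift every letter 6 places backward in the alphabet (wrapping around).
"esrwdzwrdcam" → "ymlqxtqlxwug".

ymlqxtqlxwug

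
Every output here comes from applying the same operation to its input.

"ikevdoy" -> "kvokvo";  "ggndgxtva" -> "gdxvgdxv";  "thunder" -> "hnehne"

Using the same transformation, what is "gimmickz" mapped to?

imczimcz

In each case the input is transformed by: keep every other character starting from the second (positions 2nd, 4th, 6th, ...), then write the whole string twice.
Applying that to "gimmickz" gives "imczimcz".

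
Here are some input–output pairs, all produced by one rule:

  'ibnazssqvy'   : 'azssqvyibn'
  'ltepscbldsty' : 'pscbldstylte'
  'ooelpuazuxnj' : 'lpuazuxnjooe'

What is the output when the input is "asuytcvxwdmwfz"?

The transformation: move the first 3 characters to the end (rotate left by 3).
"asuytcvxwdmwfz" → "ytcvxwdmwfzasu".

ytcvxwdmwfzasu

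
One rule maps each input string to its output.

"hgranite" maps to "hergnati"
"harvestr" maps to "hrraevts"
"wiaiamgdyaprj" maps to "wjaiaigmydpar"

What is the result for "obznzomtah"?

ohzbznmoat

In each case the input is transformed by: move the last character to the front, then swap each adjacent pair of characters (1↔2, 3↔4, ...).
On "obznzomtah": the first step gives "hobznzomta", and the second then gives "ohzbznmoat".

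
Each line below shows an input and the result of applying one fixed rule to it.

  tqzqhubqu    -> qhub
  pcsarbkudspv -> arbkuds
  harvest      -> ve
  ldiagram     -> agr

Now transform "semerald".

Rule — delete the first 3 characters, then delete the last 2 characters.
On "semerald": the first step gives "erald", and the second then gives "era".

era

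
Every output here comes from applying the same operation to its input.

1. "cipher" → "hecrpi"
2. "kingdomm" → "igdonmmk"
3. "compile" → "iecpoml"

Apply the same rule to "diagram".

daarmig

In each case the input is transformed by: sort the characters into reverse alphabetical order, then move the last 3 characters to the front (rotate right by 3).
For "diagram", step one produces "rmigdaa"; step two turns that into "daarmig".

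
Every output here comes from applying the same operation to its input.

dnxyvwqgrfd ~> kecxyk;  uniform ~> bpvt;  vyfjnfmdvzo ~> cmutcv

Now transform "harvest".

In each case the input is transformed by: keep every other character starting from the first (positions 1st, 3rd, 5th, ...), then shift every letter 7 places forward in the alphabet (wrapping around).
For "harvest", step one produces "hret"; step two turns that into "oyla".
(Check on "uniform": → "uiom" → "bpvt" ✓)

oyla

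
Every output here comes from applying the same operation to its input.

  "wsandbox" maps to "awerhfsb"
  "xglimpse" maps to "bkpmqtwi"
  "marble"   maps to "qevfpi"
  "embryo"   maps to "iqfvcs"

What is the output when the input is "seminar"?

Rule — shift every letter 4 places forward in the alphabet (wrapping around).
On "seminar" that produces "wiqmrev".

wiqmrev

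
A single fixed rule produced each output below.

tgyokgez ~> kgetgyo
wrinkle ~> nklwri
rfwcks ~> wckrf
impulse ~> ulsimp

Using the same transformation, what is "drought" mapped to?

Looking at the pairs, the operation is to delete the last character, then move the last 3 characters to the front (rotate right by 3).
Starting from "drought": after the first operation, "drough"; after the second, "ughdro".
(Check on "tgyokgez": → "tgyokge" → "kgetgyo" ✓)

ughdro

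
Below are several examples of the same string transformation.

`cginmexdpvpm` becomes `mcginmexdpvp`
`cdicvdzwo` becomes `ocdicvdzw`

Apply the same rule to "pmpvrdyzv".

vpmpvrdyz

What's happening: move the last character to the front.
So "pmpvrdyzv" becomes "vpmpvrdyz".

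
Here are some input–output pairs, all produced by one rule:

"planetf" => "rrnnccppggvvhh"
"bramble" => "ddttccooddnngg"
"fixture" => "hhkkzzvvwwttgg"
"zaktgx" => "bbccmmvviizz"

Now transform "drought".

ffttqqwwiijjvv

What's happening: double every character, then shift every letter 2 places forward in the alphabet (wrapping around).
Starting from "drought": after the first operation, "ddrroouugghhtt"; after the second, "ffttqqwwiijjvv".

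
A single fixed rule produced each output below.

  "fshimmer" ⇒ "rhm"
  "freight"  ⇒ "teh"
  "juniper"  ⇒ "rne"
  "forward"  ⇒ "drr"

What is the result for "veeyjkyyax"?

xeka

Rule — move the last character to the front, then keep one character in every 3, starting at position 1 (positions 1st, 4th, 7th, ...).
Starting from "veeyjkyyax": after the first operation, "xveeyjkyya"; after the second, "xeka".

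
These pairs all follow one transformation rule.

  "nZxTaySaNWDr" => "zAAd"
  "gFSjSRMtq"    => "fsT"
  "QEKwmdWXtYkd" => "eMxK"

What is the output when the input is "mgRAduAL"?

The pattern: flip the case of every letter, then keep one character in every 3, starting at position 2 (positions 2nd, 5th, 8th, ...).
"mgRAduAL" → "MGraDUal" → "GDl".

GDl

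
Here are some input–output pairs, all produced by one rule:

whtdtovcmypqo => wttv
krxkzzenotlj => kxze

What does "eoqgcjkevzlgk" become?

The rule is to keep every other character starting from the first (positions 1st, 3rd, 5th, ...), then keep only the first 4 characters.
On "eoqgcjkevzlgk" that produces "eqck".

eqck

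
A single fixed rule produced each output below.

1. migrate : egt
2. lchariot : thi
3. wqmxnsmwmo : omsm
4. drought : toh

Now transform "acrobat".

The pattern: move the last character to the front, then keep one character in every 3, starting at position 1 (positions 1st, 4th, 7th, ...).
Starting from "acrobat": after the first operation, "tacroba"; after the second, "tra".

tra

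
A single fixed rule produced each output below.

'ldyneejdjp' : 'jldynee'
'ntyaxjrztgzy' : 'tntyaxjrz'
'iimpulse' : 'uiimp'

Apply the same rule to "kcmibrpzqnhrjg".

hkcmibrpzqn

What's happening: delete the last 3 characters, then move the last character to the front.
"kcmibrpzqnhrjg" → "kcmibrpzqnh" → "hkcmibrpzqn".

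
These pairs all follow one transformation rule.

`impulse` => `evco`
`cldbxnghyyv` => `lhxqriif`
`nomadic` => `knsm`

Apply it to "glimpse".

The pattern: delete the first 3 characters, then shift every letter 10 places forward in the alphabet (wrapping around).
On "glimpse": the first step gives "mpse", and the second then gives "wzco".
(Check on "cldbxnghyyv": → "bxnghyyv" → "lhxqriif" ✓)

wzco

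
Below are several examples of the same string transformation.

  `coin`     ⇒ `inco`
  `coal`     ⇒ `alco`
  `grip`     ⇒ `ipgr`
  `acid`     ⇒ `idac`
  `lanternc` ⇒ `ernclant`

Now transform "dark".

rkda

Each output is the input with this applied: swap the front and back halves of the string.
"dark" → "rkda".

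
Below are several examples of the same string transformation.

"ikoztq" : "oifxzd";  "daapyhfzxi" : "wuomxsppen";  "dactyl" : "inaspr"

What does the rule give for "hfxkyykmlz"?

nzbaowumzn

The pattern: shift every letter 11 places backward in the alphabet (wrapping around), then swap the front and back halves of the string.
Doing the same to "hfxkyykmlz": "nzbaowumzn".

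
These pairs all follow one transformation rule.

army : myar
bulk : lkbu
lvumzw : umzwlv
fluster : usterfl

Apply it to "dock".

The rule is to move the first 2 characters to the end (rotate left by 2).
For "dock" the result is "ckdo".

ckdo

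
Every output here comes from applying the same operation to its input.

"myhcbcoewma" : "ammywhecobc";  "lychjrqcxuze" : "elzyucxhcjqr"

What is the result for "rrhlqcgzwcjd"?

The pattern: reverse the string, then take characters alternately from the front and the back (1st, last, 2nd, 2nd-last, ...).
"rrhlqcgzwcjd" → "djcwzgcqlhrr" → "drjrchwlzqgc".
(Check on "myhcbcoewma": → "amweocbchym" → "ammywhecobc" ✓)

drjrchwlzqgc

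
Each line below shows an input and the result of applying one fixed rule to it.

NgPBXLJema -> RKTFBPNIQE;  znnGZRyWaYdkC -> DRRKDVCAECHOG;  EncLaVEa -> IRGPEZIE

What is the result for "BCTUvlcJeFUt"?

FGXYZPGNIJYX

Looking at the pairs, the operation is to shift every letter 4 places forward in the alphabet (wrapping around), then convert every letter to uppercase.
Applying both steps to "BCTUvlcJeFUt": "FGXYzpgNiJYx", then "FGXYZPGNIJYX".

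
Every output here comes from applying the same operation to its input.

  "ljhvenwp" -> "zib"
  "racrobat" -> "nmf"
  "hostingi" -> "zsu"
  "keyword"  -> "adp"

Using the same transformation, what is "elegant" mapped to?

mzf

The pattern: shift every letter 12 places forward in the alphabet (wrapping around), then keep only the last 3 characters.
"elegant" → "mzf".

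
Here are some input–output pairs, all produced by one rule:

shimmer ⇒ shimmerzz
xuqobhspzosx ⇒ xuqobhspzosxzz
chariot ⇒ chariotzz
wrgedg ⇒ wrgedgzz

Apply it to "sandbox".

sandboxzz

Looking at the pairs, the operation is to append "zz".
Applying that to "sandbox" gives "sandboxzz".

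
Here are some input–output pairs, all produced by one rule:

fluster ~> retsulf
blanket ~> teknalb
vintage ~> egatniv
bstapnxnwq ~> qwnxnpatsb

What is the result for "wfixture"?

Each output is the input with this applied: reverse the string.
Doing the same to "wfixture": "erutxifw".

erutxifw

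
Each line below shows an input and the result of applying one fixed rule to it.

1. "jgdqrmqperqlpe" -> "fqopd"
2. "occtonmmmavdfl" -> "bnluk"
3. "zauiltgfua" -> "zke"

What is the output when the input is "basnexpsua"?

Rule — shift every letter 1 place backward in the alphabet (wrapping around), then keep one character in every 3, starting at position 2 (positions 2nd, 5th, 8th, ...).
Applying both steps to "basnexpsua": "azrmdwortz", then "zdr".

zdr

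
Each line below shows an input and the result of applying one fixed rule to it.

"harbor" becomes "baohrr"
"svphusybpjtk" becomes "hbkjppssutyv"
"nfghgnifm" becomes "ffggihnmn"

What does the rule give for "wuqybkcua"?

bakcuqwuy

The rule is to sort the characters into alphabetical order, then swap each adjacent pair of characters (1↔2, 3↔4, ...).
Starting from "wuqybkcua": after the first operation, "abckquuwy"; after the second, "bakcuqwuy".
(Check on "harbor": → "abhorr" → "baohrr" ✓)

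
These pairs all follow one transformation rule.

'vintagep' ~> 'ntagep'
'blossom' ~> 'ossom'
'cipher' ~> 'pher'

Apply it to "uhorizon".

What's happening: delete the first 2 characters.
So "uhorizon" becomes "orizon".

orizon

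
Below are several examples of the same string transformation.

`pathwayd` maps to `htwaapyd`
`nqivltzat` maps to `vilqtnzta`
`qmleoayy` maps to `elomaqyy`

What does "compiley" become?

The pattern: move the first 3 characters to the end (rotate left by 3), then take characters alternately from the front and the back (1st, last, 2nd, 2nd-last, ...).
"compiley" → "pmiolcey".

pmiolcey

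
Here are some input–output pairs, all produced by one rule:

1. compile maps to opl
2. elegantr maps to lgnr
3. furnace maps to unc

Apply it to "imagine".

mgn

Rule — keep every other character starting from the second (positions 2nd, 4th, 6th, ...).
Doing the same to "imagine": "mgn".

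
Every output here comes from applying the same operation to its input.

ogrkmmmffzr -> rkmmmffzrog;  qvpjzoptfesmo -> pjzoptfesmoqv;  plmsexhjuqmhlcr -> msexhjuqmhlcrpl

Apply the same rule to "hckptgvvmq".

Each output is the input with this applied: move the first 2 characters to the end (rotate left by 2).
"hckptgvvmq" → "kptgvvmqhc".

kptgvvmqhc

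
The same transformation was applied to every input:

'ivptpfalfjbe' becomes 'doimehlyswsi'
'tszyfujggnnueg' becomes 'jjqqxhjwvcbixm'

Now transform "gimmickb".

lfnejlpp

The pattern: swap the front and back halves of the string, then shift every letter 3 places forward in the alphabet (wrapping around).
Working it through for "gimmickb": intermediate "ickbgimm", final "lfnejlpp".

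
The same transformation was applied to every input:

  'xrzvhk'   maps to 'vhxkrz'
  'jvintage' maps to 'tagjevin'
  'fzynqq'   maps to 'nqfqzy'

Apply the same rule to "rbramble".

The rule is to swap the first and last characters, then swap the front and back halves of the string.
Working it through for "rbramble": intermediate "ebramblr", final "mblrebra".

mblrebra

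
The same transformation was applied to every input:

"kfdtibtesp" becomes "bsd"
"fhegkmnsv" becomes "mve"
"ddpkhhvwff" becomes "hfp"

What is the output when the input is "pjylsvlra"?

Each output is the input with this applied: keep one character in every 3, starting at position 3 (positions 3rd, 6th, 9th, ...), then move the first character to the end.
For "pjylsvlra" the result is "vay".

vay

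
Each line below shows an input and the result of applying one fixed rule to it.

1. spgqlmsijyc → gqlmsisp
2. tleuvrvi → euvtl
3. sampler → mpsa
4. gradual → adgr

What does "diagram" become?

agdi

The transformation: delete the last 3 characters, then move the first 2 characters to the end (rotate left by 2).
On "diagram" that produces "agdi".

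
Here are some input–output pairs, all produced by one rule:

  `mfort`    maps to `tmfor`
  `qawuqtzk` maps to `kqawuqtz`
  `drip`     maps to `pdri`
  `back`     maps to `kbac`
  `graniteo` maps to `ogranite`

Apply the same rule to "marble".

emarbl

Rule — move the last character to the front.
So "marble" becomes "emarbl".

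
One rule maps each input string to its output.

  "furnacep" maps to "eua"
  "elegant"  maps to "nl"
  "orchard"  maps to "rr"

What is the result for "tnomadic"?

The rule is to move the last 3 characters to the front (rotate right by 3), then keep one character in every 3, starting at position 2 (positions 2nd, 5th, 8th, ...).
Applying both steps to "tnomadic": "dictnoma", then "ina".

ina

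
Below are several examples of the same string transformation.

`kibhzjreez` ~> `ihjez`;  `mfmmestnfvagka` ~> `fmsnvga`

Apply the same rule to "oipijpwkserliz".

iipkelz

The rule is to keep every other character starting from the second (positions 2nd, 4th, 6th, ...).
Applying that to "oipijpwkserliz" gives "iipkelz".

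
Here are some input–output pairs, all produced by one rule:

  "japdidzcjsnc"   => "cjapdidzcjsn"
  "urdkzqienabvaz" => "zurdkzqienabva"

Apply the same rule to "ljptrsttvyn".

nljptrsttvy

The pattern: move the last character to the front.
"ljptrsttvyn" → "nljptrsttvy".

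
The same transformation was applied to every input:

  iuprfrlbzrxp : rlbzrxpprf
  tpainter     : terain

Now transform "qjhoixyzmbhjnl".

xyzmbhjnlhoi

Rule — delete the first 2 characters, then move the first 3 characters to the end (rotate left by 3).
Working it through for "qjhoixyzmbhjnl": intermediate "hoixyzmbhjnl", final "xyzmbhjnlhoi".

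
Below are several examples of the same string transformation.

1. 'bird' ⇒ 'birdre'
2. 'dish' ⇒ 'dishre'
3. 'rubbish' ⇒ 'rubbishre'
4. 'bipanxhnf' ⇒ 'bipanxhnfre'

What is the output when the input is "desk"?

deskre

Rule — append "re".
For "desk" the result is "deskre".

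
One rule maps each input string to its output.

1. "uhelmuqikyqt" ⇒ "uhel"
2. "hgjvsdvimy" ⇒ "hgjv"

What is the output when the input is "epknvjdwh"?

Looking at the pairs, the operation is to keep only the first 4 characters.
For "epknvjdwh" the result is "epkn".

epkn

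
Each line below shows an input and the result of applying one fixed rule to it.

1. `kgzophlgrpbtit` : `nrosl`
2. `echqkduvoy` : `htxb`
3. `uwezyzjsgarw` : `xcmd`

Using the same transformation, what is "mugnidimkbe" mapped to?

What's happening: shift every letter 3 places forward in the alphabet (wrapping around), then keep one character in every 3, starting at position 1 (positions 1st, 4th, 7th, ...).
"mugnidimkbe" → "pxjqlglpneh" → "pqle".

pqle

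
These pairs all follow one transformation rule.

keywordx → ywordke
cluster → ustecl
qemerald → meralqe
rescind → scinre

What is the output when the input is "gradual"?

Looking at the pairs, the operation is to delete the last character, then move the first 2 characters to the end (rotate left by 2).
On "gradual": the first step gives "gradua", and the second then gives "aduagr".
(Check on "keywordx": → "keyword" → "ywordke" ✓)

aduagr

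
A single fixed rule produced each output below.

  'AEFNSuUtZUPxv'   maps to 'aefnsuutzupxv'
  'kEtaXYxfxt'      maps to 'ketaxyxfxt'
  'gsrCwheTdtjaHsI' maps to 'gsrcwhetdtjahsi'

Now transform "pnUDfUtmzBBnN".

The pattern: convert every letter to lowercase.
Applying that to "pnUDfUtmzBBnN" gives "pnudfutmzbbnn".

pnudfutmzbbnn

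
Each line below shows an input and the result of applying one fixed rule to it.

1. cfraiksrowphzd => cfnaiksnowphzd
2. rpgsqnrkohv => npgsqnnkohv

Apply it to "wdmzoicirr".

Each output is the input with this applied: replace every "r" with "n".
"wdmzoicirr" → "wdmzoicinn".

wdmzoicinn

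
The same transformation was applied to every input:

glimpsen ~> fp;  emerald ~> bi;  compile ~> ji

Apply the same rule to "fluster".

Looking at the pairs, the operation is to keep one character in every 3, starting at position 3 (positions 3rd, 6th, 9th, ...), then shift every letter 3 places backward in the alphabet (wrapping around).
Applying that to "fluster" gives "rb".
(Check on "glimpsen": → "is" → "fp" ✓)

rb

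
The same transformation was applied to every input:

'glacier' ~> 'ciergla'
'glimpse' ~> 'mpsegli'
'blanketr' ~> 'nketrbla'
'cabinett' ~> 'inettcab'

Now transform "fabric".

ricfab

Each output is the input with this applied: move the first 3 characters to the end (rotate left by 3).
Applying that to "fabric" gives "ricfab".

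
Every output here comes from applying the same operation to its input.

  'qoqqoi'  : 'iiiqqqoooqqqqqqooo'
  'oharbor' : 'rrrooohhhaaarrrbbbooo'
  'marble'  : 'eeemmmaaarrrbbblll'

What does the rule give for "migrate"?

eeemmmiiigggrrraaattt

The transformation: move the last character to the front, then repeat every character 3 times.
"migrate" → "emigrat" → "eeemmmiiigggrrraaattt".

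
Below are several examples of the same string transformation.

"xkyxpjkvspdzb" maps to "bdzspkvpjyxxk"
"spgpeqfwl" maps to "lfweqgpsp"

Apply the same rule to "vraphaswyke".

In each case the input is transformed by: swap each adjacent pair of characters (1↔2, 3↔4, ...), then reverse the string.
Doing the same to "vraphaswyke": "eykswhaapvr".

eykswhaapvr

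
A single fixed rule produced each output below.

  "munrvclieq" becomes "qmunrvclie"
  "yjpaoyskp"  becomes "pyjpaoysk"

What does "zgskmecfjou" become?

uzgskmecfjo

Looking at the pairs, the operation is to move the last character to the front.
Doing the same to "zgskmecfjou": "uzgskmecfjo".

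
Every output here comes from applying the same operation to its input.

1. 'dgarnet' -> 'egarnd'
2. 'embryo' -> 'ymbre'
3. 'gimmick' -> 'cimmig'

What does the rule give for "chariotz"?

Rule — delete the last character, then swap the first and last characters.
"chariotz" → "chariot" → "tharioc".

tharioc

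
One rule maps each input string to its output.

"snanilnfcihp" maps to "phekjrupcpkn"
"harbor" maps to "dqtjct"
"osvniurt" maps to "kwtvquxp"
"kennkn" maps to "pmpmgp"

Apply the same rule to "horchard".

jctfjqte

What's happening: shift every letter 2 places forward in the alphabet (wrapping around), then swap the front and back halves of the string.
For "horchard", step one produces "jqtejctf"; step two turns that into "jctfjqte".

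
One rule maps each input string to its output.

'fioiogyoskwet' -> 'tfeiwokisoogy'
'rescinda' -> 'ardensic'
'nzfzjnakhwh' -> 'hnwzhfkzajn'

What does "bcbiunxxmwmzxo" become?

obxczbmiwumnxx

Rule — reverse the string, then take characters alternately from the front and the back (1st, last, 2nd, 2nd-last, ...).
On "bcbiunxxmwmzxo": the first step gives "oxzmwmxxnuibcb", and the second then gives "obxczbmiwumnxx".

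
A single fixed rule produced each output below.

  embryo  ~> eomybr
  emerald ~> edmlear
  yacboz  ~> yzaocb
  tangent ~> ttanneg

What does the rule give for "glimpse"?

gelsipm

Rule — take characters alternately from the front and the back (1st, last, 2nd, 2nd-last, ...).
So "glimpse" becomes "gelsipm".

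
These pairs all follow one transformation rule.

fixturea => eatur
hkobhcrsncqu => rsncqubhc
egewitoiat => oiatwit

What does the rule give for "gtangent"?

ntnge

The rule is to delete the first 3 characters, then move the first 3 characters to the end (rotate left by 3).
Starting from "gtangent": after the first operation, "ngent"; after the second, "ntnge".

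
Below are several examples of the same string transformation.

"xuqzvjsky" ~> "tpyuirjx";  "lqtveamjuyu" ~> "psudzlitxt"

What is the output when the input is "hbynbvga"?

axmaufz

The transformation: shift every letter 1 place backward in the alphabet (wrapping around), then delete the first character.
For "hbynbvga" the result is "axmaufz".
(Check on "lqtveamjuyu": → "kpsudzlitxt" → "psudzlitxt" ✓)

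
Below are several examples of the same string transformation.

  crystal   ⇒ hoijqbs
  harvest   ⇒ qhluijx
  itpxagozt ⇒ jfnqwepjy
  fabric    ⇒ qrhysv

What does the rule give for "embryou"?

The transformation: shift every letter 10 places backward in the alphabet (wrapping around), then move the first character to the end.
Applying both steps to "embryou": "ucrhoek", then "crhoeku".
(Check on "itpxagozt": → "yjfnqwepj" → "jfnqwepjy" ✓)

crhoeku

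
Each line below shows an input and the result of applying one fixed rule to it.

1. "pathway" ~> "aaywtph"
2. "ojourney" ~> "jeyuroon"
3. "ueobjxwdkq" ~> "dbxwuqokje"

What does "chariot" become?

The pattern: sort the characters into reverse alphabetical order, then move the last 2 characters to the front (rotate right by 2).
Starting from "chariot": after the first operation, "troihca"; after the second, "catroih".

catroih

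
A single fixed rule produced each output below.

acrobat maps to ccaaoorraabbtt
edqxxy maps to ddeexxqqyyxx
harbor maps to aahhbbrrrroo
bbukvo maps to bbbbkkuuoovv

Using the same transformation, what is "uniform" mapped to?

nnuuffiirroomm

The pattern: swap each adjacent pair of characters (1↔2, 3↔4, ...), then double every character.
Applying both steps to "uniform": "nufirom", then "nnuuffiirroomm".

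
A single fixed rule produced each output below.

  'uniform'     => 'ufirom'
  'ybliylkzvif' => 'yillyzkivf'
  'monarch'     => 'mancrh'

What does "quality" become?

Looking at the pairs, the operation is to swap each adjacent pair of characters (1↔2, 3↔4, ...), then delete the first character.
Applying that to "quality" gives "qlatiy".

qlatiy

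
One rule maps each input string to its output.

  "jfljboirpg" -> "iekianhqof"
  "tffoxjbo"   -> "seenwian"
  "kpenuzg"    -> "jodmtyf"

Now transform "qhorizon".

pgnqhynm

The transformation: shift every letter 1 place backward in the alphabet (wrapping around).
"qhorizon" → "pgnqhynm".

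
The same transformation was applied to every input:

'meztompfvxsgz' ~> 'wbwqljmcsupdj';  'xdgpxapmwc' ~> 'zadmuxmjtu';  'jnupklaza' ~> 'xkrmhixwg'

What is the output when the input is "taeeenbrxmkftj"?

The transformation: shift every letter 3 places backward in the alphabet (wrapping around), then swap the first and last characters.
On "taeeenbrxmkftj" that produces "gxbbbkyoujhcqq".
(Check on "jnupklaza": → "gkrmhixwx" → "xkrmhixwg" ✓)

gxbbbkyoujhcqq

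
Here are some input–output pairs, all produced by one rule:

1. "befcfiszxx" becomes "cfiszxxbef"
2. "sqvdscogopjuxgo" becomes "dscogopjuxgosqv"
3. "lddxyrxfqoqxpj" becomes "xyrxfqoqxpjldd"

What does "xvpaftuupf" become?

Looking at the pairs, the operation is to move the first 3 characters to the end (rotate left by 3).
Doing the same to "xvpaftuupf": "aftuupfxvp".

aftuupfxvp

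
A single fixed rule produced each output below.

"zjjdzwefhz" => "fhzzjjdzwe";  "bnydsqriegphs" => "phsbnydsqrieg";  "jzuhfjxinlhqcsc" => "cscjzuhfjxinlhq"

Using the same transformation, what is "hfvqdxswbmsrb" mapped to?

srbhfvqdxswbm

The rule is to move the last 3 characters to the front (rotate right by 3).
Applying that to "hfvqdxswbmsrb" gives "srbhfvqdxswbm".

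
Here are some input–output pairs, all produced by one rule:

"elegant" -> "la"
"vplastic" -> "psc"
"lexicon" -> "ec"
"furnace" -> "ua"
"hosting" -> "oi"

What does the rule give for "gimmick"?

ii

In each case the input is transformed by: keep one character in every 3, starting at position 2 (positions 2nd, 5th, 8th, ...).
So "gimmick" becomes "ii".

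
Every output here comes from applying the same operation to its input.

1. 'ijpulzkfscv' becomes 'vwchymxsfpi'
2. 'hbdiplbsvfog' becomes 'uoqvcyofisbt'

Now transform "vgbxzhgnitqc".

itokmutavgdp

The rule is to shift every letter 13 places forward in the alphabet (wrapping around) — i.e. ROT13.
For "vgbxzhgnitqc" the result is "itokmutavgdp".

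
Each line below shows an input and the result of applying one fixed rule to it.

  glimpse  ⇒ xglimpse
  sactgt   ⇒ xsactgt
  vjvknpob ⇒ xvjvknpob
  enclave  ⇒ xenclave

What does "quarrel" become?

The pattern: prepend "x".
"quarrel" → "xquarrel".

xquarrel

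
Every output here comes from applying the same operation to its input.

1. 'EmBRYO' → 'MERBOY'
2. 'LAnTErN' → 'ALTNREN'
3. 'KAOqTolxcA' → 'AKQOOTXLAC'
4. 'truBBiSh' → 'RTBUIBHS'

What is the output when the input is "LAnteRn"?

The transformation: swap each adjacent pair of characters (1↔2, 3↔4, ...), then convert every letter to uppercase.
Starting from "LAnteRn": after the first operation, "ALtnRen"; after the second, "ALTNREN".

ALTNREN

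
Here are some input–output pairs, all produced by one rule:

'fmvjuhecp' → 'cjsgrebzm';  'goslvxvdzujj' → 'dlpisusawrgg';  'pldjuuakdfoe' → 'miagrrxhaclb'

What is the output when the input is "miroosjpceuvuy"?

The rule is to shift every letter 3 places backward in the alphabet (wrapping around).
For "miroosjpceuvuy" the result is "jfollpgmzbrsrv".

jfollpgmzbrsrv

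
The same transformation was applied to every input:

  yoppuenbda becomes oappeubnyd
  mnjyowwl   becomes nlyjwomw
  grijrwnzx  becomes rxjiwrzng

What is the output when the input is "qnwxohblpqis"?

Rule — swap the first and last characters, then swap each adjacent pair of characters (1↔2, 3↔4, ...).
On "qnwxohblpqis": the first step gives "snwxohblpqiq", and the second then gives "nsxwholbqpqi".

nsxwholbqpqi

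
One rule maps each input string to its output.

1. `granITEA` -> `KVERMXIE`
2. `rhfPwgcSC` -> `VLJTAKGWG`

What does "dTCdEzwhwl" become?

Each output is the input with this applied: shift every letter 4 places forward in the alphabet (wrapping around), then convert every letter to uppercase.
Working it through for "dTCdEzwhwl": intermediate "hXGhIdalap", final "HXGHIDALAP".
(Check on "rhfPwgcSC": → "vljTakgWG" → "VLJTAKGWG" ✓)

HXGHIDALAP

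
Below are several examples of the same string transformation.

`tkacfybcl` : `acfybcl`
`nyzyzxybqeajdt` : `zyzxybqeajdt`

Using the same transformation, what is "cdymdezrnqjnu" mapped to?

Rule — delete the first 2 characters.
On "cdymdezrnqjnu" that produces "ymdezrnqjnu".

ymdezrnqjnu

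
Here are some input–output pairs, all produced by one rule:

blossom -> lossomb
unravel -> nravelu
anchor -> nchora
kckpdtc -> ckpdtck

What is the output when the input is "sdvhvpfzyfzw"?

dvhvpfzyfzws

Looking at the pairs, the operation is to move the first character to the end.
On "sdvhvpfzyfzw" that produces "dvhvpfzyfzws".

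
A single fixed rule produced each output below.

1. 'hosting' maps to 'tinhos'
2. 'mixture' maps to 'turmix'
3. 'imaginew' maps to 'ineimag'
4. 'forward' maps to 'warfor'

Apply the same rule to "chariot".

riocha

Looking at the pairs, the operation is to delete the last character, then move the last 3 characters to the front (rotate right by 3).
On "chariot" that produces "riocha".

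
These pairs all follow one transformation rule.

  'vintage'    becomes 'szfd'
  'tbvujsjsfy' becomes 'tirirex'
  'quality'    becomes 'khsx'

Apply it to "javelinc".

dkhmb

What's happening: shift every letter 1 place backward in the alphabet (wrapping around), then delete the first 3 characters.
For "javelinc" the result is "dkhmb".
(Check on "tbvujsjsfy": → "sautirirex" → "tirirex" ✓)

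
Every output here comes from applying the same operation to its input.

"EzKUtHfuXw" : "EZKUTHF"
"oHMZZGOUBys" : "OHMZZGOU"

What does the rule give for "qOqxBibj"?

QOQXB

The pattern: delete the last 3 characters, then convert every letter to uppercase.
"qOqxBibj" → "qOqxB" → "QOQXB".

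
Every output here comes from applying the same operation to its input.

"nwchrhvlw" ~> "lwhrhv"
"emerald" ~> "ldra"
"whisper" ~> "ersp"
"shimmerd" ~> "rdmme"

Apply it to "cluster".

What's happening: delete the first 3 characters, then move the last 2 characters to the front (rotate right by 2).
Applying both steps to "cluster": "ster", then "erst".
(Check on "shimmerd": → "mmerd" → "rdmme" ✓)

erst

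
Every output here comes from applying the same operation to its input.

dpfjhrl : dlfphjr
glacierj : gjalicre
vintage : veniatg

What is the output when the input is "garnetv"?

gvraent

The transformation: move the last character to the front, then swap each adjacent pair of characters (1↔2, 3↔4, ...).
On "garnetv": the first step gives "vgarnet", and the second then gives "gvraent".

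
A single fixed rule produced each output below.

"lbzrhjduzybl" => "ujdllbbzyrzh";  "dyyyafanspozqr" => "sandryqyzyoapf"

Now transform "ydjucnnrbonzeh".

In each case the input is transformed by: take characters alternately from the front and the back (1st, last, 2nd, 2nd-last, ...), then move the last 3 characters to the front (rotate right by 3).
Starting from "ydjucnnrbonzeh": after the first operation, "yhdejzunconbnr"; after the second, "bnryhdejzuncon".

bnryhdejzuncon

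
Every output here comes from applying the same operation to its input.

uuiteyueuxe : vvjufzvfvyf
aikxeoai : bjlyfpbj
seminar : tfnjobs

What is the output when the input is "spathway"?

tqbuixbz

Each output is the input with this applied: shift every letter 1 place forward in the alphabet (wrapping around).
So "spathway" becomes "tqbuixbz".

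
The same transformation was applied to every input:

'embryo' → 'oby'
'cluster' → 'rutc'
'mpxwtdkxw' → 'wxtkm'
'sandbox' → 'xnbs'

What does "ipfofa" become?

In each case the input is transformed by: swap the first and last characters, then keep every other character starting from the first (positions 1st, 3rd, 5th, ...).
So "ipfofa" becomes "aff".

aff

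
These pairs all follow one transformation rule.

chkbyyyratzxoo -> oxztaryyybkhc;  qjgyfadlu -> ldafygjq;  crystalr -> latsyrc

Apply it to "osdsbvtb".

Each output is the input with this applied: reverse the string, then delete the first character.
Working it through for "osdsbvtb": intermediate "btvbsdso", final "tvbsdso".

tvbsdso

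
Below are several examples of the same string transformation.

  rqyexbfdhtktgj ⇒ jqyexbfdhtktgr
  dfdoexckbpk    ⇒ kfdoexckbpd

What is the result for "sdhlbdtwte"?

What's happening: swap the first and last characters.
For "sdhlbdtwte" the result is "edhlbdtwts".

edhlbdtwts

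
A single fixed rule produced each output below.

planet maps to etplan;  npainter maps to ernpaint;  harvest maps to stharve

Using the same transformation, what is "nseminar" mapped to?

What's happening: move the last 2 characters to the front (rotate right by 2).
So "nseminar" becomes "arnsemin".

arnsemin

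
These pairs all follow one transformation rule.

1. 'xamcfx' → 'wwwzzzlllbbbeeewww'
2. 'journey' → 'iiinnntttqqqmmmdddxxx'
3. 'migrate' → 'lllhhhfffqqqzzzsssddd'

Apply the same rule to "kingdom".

jjjhhhmmmfffcccnnnlll

In each case the input is transformed by: repeat every character 3 times, then shift every letter 1 place backward in the alphabet (wrapping around).
"kingdom" → "kkkiiinnngggdddooommm" → "jjjhhhmmmfffcccnnnlll".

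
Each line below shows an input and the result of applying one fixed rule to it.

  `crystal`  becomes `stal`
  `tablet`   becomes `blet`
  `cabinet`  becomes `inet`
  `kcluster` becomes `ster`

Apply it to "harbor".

Looking at the pairs, the operation is to keep only the last 4 characters.
On "harbor" that produces "rbor".

rbor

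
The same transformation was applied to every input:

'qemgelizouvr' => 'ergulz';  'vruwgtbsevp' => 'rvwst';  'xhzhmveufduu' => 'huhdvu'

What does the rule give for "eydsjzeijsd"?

The pattern: keep every other character starting from the second (positions 2nd, 4th, 6th, ...), then take characters alternately from the front and the back (1st, last, 2nd, 2nd-last, ...).
"eydsjzeijsd" → "yszis" → "yssiz".

yssiz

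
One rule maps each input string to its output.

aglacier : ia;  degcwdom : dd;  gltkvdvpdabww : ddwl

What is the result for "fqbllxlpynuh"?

The pattern: move the first 3 characters to the end (rotate left by 3), then keep one character in every 3, starting at position 3 (positions 3rd, 6th, 9th, ...).
"fqbllxlpynuh" → "xyhb".

xyhb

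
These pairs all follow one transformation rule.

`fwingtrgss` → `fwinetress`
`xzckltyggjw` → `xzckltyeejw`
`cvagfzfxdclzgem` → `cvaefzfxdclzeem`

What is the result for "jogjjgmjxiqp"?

In each case the input is transformed by: replace every "g" with "e".
So "jogjjgmjxiqp" becomes "joejjemjxiqp".

joejjemjxiqp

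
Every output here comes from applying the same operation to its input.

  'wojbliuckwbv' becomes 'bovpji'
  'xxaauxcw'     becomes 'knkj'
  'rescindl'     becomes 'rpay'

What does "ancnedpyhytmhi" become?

Each output is the input with this applied: shift every letter 13 places forward in the alphabet (wrapping around) — i.e. ROT13, then keep every other character starting from the second (positions 2nd, 4th, 6th, ...).
"ancnedpyhytmhi" → "naparqclulgzuv" → "aaqllzv".
(Check on "rescindl": → "erfpvaqy" → "rpay" ✓)

aaqllzv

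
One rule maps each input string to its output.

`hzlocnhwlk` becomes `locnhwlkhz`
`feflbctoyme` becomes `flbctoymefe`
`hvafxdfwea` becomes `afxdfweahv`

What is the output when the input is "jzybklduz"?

Each output is the input with this applied: move the first 2 characters to the end (rotate left by 2).
On "jzybklduz" that produces "ybklduzjz".

ybklduzjz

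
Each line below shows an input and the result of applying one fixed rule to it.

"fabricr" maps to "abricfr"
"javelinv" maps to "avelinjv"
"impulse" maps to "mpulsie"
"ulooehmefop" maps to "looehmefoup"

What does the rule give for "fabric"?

In each case the input is transformed by: swap the first and last characters, then move the first character to the end.
Applying both steps to "fabric": "cabrif", then "abrifc".

abrifc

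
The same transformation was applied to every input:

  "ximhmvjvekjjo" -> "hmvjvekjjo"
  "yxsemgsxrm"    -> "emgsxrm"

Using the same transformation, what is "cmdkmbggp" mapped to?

The pattern: delete the first 3 characters.
"cmdkmbggp" → "kmbggp".

kmbggp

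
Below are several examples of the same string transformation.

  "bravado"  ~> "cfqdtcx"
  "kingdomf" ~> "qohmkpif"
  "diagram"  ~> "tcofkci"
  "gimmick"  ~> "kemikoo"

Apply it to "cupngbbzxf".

bzhewrpidd

Rule — move the last 3 characters to the front (rotate right by 3), then shift every letter 2 places forward in the alphabet (wrapping around).
Working it through for "cupngbbzxf": intermediate "zxfcupngbb", final "bzhewrpidd".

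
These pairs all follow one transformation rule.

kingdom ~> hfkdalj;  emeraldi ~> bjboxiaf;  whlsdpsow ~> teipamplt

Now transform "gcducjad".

dzarzgxa

Looking at the pairs, the operation is to shift every letter 3 places backward in the alphabet (wrapping around).
Doing the same to "gcducjad": "dzarzgxa".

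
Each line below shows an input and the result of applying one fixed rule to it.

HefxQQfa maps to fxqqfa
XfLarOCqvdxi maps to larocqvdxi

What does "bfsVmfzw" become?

What's happening: delete the first 2 characters, then convert every letter to lowercase.
Working it through for "bfsVmfzw": intermediate "sVmfzw", final "svmfzw".

svmfzw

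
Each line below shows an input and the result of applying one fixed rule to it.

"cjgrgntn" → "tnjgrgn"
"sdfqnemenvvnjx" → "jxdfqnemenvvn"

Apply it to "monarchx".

hxonarc

In each case the input is transformed by: delete the first character, then move the last 2 characters to the front (rotate right by 2).
On "monarchx" that produces "hxonarc".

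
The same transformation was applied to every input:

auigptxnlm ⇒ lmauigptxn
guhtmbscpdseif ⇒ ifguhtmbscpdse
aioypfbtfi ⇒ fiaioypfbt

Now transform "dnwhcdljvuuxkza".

The pattern: move the last 2 characters to the front (rotate right by 2).
"dnwhcdljvuuxkza" → "zadnwhcdljvuuxk".

zadnwhcdljvuuxk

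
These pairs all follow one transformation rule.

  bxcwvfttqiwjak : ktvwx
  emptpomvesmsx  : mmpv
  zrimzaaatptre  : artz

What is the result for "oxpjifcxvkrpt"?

Looking at the pairs, the operation is to keep one character in every 3, starting at position 2 (positions 2nd, 5th, 8th, ...), then sort the characters into alphabetical order.
On "oxpjifcxvkrpt": the first step gives "xixr", and the second then gives "irxx".

irxx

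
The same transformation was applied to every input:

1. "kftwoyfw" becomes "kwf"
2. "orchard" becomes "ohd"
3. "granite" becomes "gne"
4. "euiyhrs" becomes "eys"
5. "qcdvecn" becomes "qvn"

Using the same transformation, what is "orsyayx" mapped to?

Looking at the pairs, the operation is to keep one character in every 3, starting at position 1 (positions 1st, 4th, 7th, ...).
So "orsyayx" becomes "oyx".

oyx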